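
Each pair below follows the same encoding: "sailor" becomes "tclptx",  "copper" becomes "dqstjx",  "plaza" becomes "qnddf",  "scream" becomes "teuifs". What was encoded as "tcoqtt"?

Letter i (0-indexed) is shifted by i+1, so successive shifts are 1, 2, 3, ….
Decoding tcoqtt: t−1=s, c−2=a, o−3=l, q−4=m, t−5=o, t−6=n.

salmon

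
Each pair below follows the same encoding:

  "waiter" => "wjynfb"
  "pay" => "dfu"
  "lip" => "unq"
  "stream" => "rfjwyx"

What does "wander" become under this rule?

wjisfb

The output letters match the input read backwards, each shifted +5: waiter reversed is retiaw. Read the word backwards and shift each letter +5.
For wander: reverse → rednaw; then shift: r+5=w, e+5=j, d+5=i, n+5=s, a+5=f, w+5=b.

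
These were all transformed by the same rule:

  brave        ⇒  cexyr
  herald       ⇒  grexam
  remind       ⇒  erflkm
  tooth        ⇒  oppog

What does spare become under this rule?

b(1)→c(2) and r(17)→e(4) fit y≡5x+23 (mod 26); the inverse of 5 mod 26 is 21. Treating letters as 0–25, the rule is x ↦ 5x + 23 (mod 26).
On spare: s(18)→5·18+23≡9=j; p(15)→5·15+23≡20=u; a(0)→5·0+23≡23=x; r(17)→5·17+23≡4=e; e(4)→5·4+23≡17=r (all mod 26).

juxer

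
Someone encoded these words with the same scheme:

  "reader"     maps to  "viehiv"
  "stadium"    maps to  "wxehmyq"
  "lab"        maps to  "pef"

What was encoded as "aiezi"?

Compare letters: r→v is +4, e→i is +4, a→e is +4 — a constant shift. Every letter moves 4 places later in the alphabet, wrapping around z→a.
Decoding aiezi: a−4=w, i−4=e, e−4=a, z−4=v, i−4=e.

weave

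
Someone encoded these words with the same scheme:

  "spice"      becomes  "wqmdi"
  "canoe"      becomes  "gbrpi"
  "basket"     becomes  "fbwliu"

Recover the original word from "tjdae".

It's a Vigenère-style cipher with numeric key [4,1]: position i shifts by key[i mod 2].
Decoding tjdae: t−4=p, j−1=i, d−4=z, a−1=z, e−4=a.

pizza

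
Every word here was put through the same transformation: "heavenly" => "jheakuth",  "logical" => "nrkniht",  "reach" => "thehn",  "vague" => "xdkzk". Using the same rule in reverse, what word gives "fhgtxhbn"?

The shift increases by 1 at each position, starting from +2: 2, 3, 4, ….
Undoing it on fhgtxhbn: f−2=d, h−3=e, g−4=c, t−5=o, x−6=r, h−7=a, b−8=t, n−9=e.

decorate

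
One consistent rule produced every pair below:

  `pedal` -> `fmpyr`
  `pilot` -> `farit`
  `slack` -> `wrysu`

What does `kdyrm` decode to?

whale

p(15)→f(5) and e(4)→m(12) fit y≡23x+24 (mod 26); the inverse of 23 mod 26 is 17. Treating letters as 0–25, the rule is x ↦ 23x + 24 (mod 26).
Reversing it on kdyrm: k(10)→17·(10−24)≡22=w; d(3)→17·(3−24)≡7=h; y(24)→17·(24−24)≡0=a; r(17)→17·(17−24)≡11=l; m(12)→17·(12−24)≡4=e (all mod 26).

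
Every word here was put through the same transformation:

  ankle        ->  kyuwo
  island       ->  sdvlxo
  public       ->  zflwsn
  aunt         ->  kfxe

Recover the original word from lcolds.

Shifts by position in ankle: pos 0: a→k (+10), pos 1: n→y (+11), pos 2: k→u (+10), pos 3: l→w (+11) — repeating every 2. A repeating key of period 2 is used — shifts +10, +11 over and over.
Reversing it on lcolds: l−10=b, c−11=r, o−10=e, l−11=a, d−10=t, s−11=h.

breath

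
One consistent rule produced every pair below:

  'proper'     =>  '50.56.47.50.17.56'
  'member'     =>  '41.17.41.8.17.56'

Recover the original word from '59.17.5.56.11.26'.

Each letter becomes 3×(its alphabet position, a=1..z=26) + 2.
Reversing it on 59.17.5.56.11.26: 59→(59−2)÷3=19=s, 17→(17−2)÷3=5=e, 5→(5−2)÷3=1=a, 56→(56−2)÷3=18=r, 11→(11−2)÷3=3=c, 26→(26−2)÷3=8=h.

search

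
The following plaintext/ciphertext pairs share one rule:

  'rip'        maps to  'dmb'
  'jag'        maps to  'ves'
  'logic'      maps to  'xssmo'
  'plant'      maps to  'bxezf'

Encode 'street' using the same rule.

efdiif

Vowels shift forward by 4 and consonants shift forward by 12.
Applying it to street: s(cons)+12=e, t(cons)+12=f, r(cons)+12=d, e(vowel)+4=i, e(vowel)+4=i, t(cons)+12=f.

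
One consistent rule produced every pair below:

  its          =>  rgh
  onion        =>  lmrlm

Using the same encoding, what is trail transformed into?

Each pair mirrors across the alphabet (i↔r, t↔g, s↔h): positions sum to 25. Each letter is replaced by its mirror in the alphabet: a↔z, b↔y, c↔x, and so on (the Atbash cipher).
On trail: t↔g, r↔i, a↔z, i↔r, l↔o.

gizro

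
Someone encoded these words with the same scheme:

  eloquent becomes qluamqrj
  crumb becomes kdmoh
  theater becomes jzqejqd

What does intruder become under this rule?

e(4)→q(16) and l(11)→l(11) fit y≡3x+4 (mod 26); the inverse of 3 mod 26 is 9. This is an affine cipher: with a=0,…,z=25, each position x becomes (3x+4) mod 26.
Applying it to intruder: i(8)→3·8+4≡2=c; n(13)→3·13+4≡17=r; t(19)→3·19+4≡9=j; r(17)→3·17+4≡3=d; u(20)→3·20+4≡12=m; d(3)→3·3+4≡13=n; e(4)→3·4+4≡16=q; r(17)→3·17+4≡3=d (all mod 26).

crjdmnqd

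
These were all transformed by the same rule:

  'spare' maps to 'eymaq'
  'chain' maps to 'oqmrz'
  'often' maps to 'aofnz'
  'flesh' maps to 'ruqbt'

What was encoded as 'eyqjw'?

Shifts by position in spare: pos 0: s→e (+12), pos 1: p→y (+9), pos 2: a→m (+12), pos 3: r→a (+9) — repeating every 2. The shifts repeat in a cycle of length 2: positions 0,1,… shift by +12, +9, then the pattern repeats.
Undoing it on eyqjw: e−12=s, y−9=p, q−12=e, j−9=a, w−12=k.

speak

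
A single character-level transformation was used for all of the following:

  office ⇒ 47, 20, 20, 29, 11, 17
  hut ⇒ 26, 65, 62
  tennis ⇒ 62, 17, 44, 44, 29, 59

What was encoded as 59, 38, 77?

sly

o(#15)→47 and f(#6)→20: differences scale by 3, so n = 3·pos + 2. With a=1..z=26, the number is 3·pos + 2.
Decoding 59, 38, 77: 59→(59−2)÷3=19=s, 38→(38−2)÷3=12=l, 77→(77−2)÷3=25=y.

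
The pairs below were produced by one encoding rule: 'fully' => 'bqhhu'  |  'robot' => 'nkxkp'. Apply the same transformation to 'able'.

Compare letters: f→b is +22, u→q is +22, l→h is +22 — a constant shift. Each letter is shifted forward by 22 in the alphabet (a Caesar shift of +22).
Applying it to able: a+22=w, b+22=x, l+22=h, e+22=a.

wxha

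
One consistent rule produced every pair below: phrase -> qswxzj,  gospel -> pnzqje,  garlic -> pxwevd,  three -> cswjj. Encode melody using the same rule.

p(15)→q(16) and h(7)→s(18) fit y≡3x+23 (mod 26); the inverse of 3 mod 26 is 9. Treating letters as 0–25, the rule is x ↦ 3x + 23 (mod 26).
Applying it to melody: m(12)→3·12+23≡7=h; e(4)→3·4+23≡9=j; l(11)→3·11+23≡4=e; o(14)→3·14+23≡13=n; d(3)→3·3+23≡6=g; y(24)→3·24+23≡17=r (all mod 26).

hjengr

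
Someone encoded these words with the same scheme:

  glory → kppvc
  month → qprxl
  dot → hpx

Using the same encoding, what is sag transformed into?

The shift depends on letter class: consonant g→k is +4, but vowel o→p is +1. The rule splits by letter class: vowels +1, consonants +4.
Applying it to sag: s(cons)+4=w, a(vowel)+1=b, g(cons)+4=k.

wbk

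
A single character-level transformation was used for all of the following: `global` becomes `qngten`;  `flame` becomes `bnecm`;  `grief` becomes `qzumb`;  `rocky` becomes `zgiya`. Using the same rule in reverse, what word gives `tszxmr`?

g(6)→q(16) and l(11)→n(13) fit y≡15x+4 (mod 26); the inverse of 15 mod 26 is 7. Treating letters as 0–25, the rule is x ↦ 15x + 4 (mod 26).
Decoding tszxmr: t(19)→7·(19−4)≡1=b; s(18)→7·(18−4)≡20=u; z(25)→7·(25−4)≡17=r; x(23)→7·(23−4)≡3=d; m(12)→7·(12−4)≡4=e; r(17)→7·(17−4)≡13=n (all mod 26).

burden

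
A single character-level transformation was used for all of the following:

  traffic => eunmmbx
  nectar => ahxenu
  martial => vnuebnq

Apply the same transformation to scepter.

Each letter's alphabet position (a=0..z=25) is mapped through 5·x+13 mod 26 — an affine cipher.
Applying it to scepter: s(18)→5·18+13≡25=z; c(2)→5·2+13≡23=x; e(4)→5·4+13≡7=h; p(15)→5·15+13≡10=k; t(19)→5·19+13≡4=e; e(4)→5·4+13≡7=h; r(17)→5·17+13≡20=u (all mod 26).

zxhkehu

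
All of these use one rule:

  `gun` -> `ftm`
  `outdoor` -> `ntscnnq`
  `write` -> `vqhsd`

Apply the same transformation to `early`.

Compare letters: g→f is +25, u→t is +25, n→m is +25 — a constant shift. Every letter moves 25 places later in the alphabet, wrapping around z→a.
On early: e+25=d, a+25=z, r+25=q, l+25=k, y+25=x.

dzqkx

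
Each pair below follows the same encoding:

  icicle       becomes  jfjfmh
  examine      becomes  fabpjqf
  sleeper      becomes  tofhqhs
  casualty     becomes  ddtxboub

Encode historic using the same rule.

iltwpujf

Shifts by position in icicle: pos 0: i→j (+1), pos 1: c→f (+3), pos 2: i→j (+1), pos 3: c→f (+3) — repeating every 2. It's a Vigenère-style cipher with numeric key [1,3]: position i shifts by key[i mod 2].
For historic: h+1=i, i+3=l, s+1=t, t+3=w, o+1=p, r+3=u, i+1=j, c+3=f.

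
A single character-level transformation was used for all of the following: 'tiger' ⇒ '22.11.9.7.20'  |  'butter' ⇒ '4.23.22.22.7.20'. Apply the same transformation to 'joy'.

12.17.27

Letters become their 1-based position plus 2 (so a→3, b→4, …).
For joy: j=10→12, o=15→17, y=25→27.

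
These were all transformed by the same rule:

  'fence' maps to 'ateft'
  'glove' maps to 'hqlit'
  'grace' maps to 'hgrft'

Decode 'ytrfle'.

f(5)→a(0) and e(4)→t(19) fit y≡7x+17 (mod 26); the inverse of 7 mod 26 is 15. Each letter's alphabet position (a=0..z=25) is mapped through 7·x+17 mod 26 — an affine cipher.
Undoing it on ytrfle: y(24)→15·(24−17)≡1=b; t(19)→15·(19−17)≡4=e; r(17)→15·(17−17)≡0=a; f(5)→15·(5−17)≡2=c; l(11)→15·(11−17)≡14=o; e(4)→15·(4−17)≡13=n (all mod 26).

beacon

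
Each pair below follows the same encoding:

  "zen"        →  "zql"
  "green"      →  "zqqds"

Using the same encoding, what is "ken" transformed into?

zqw

The output letters match the input read backwards, each shifted +12: zen reversed is nez. Read the word backwards and shift each letter +12.
For ken: reverse → nek; then shift: n+12=z, e+12=q, k+12=w.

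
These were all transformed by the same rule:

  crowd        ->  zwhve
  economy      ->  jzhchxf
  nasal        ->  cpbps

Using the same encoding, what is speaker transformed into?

c(2)→z(25) and r(17)→w(22) fit y≡5x+15 (mod 26); the inverse of 5 mod 26 is 21. This is an affine cipher: with a=0,…,z=25, each position x becomes (5x+15) mod 26.
For speaker: s(18)→5·18+15≡1=b; p(15)→5·15+15≡12=m; e(4)→5·4+15≡9=j; a(0)→5·0+15≡15=p; k(10)→5·10+15≡13=n; e(4)→5·4+15≡9=j; r(17)→5·17+15≡22=w (all mod 26).

bmjpnjw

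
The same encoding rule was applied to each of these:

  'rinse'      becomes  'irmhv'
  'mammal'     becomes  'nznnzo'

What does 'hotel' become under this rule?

Each pair mirrors across the alphabet (r↔i, i↔r, n↔m): positions sum to 25. This is the alphabet-reversal cipher (Atbash): a becomes z, b becomes y, etc.
Applying it to hotel: h↔s, o↔l, t↔g, e↔v, l↔o.

slgvo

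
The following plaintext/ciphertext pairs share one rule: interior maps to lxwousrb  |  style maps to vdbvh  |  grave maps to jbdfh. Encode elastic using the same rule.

Shifts by position in interior: pos 0: i→l (+3), pos 1: n→x (+10), pos 2: t→w (+3), pos 3: e→o (+10) — repeating every 2. It's a Vigenère-style cipher with numeric key [3,10]: position i shifts by key[i mod 2].
On elastic: e+3=h, l+10=v, a+3=d, s+10=c, t+3=w, i+10=s, c+3=f.

hvdcwsf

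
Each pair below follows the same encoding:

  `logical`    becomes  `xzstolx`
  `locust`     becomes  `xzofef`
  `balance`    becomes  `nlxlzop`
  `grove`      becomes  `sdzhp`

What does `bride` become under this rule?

Vowels shift forward by 11 and consonants shift forward by 12.
Applying it to bride: b(cons)+12=n, r(cons)+12=d, i(vowel)+11=t, d(cons)+12=p, e(vowel)+11=p.

ndtpp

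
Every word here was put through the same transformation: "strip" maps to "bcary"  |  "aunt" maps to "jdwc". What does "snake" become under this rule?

Compare letters: s→b is +9, t→c is +9, r→a is +9 — a constant shift. This is a Caesar cipher with shift 9.
Applying it to snake: s+9=b, n+9=w, a+9=j, k+9=t, e+9=n.

bwjtn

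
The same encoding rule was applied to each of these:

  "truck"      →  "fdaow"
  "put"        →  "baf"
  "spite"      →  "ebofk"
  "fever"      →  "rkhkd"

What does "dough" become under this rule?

The shift depends on letter class: consonant t→f is +12, but vowel u→a is +6. The rule splits by letter class: vowels +6, consonants +12.
On dough: d(cons)+12=p, o(vowel)+6=u, u(vowel)+6=a, g(cons)+12=s, h(cons)+12=t.

puast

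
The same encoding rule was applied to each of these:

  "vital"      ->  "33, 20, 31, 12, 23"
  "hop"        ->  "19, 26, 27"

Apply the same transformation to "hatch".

19, 12, 31, 14, 19

The number is (letter's place in the alphabet, a=1) + 11.
For hatch: h=8→19, a=1→12, t=20→31, c=3→14, h=8→19.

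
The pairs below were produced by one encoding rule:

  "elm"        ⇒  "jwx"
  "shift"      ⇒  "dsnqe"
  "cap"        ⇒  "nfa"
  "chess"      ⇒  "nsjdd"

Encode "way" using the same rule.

The shift depends on letter class: consonant l→w is +11, but vowel e→j is +5. Two shifts are in play — +5 for a/e/i/o/u, +11 for every other letter.
Applying it to way: w(cons)+11=h, a(vowel)+5=f, y(cons)+11=j.

hfj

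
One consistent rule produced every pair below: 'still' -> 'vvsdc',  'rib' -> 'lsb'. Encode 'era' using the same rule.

kbo

Read the word backwards and shift each letter +10.
Applying it to era: reverse → are; then shift: a+10=k, r+10=b, e+10=o.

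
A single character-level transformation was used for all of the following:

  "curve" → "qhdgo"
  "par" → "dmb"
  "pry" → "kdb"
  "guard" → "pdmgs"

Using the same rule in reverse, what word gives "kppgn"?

buddy

The output letters match the input read backwards, each shifted +12: curve reversed is evruc. Two steps: reverse the string, then apply a Caesar shift of +12.
Undoing it on kppgn: shift back: k−12=y, p−12=d, p−12=d, g−12=u, n−12=b → yddub; then reverse → buddy.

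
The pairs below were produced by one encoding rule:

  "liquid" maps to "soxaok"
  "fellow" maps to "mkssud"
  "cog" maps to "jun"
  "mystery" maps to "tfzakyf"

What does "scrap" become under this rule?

zjygw

The rule splits by letter class: vowels +6, consonants +7.
On scrap: s(cons)+7=z, c(cons)+7=j, r(cons)+7=y, a(vowel)+6=g, p(cons)+7=w.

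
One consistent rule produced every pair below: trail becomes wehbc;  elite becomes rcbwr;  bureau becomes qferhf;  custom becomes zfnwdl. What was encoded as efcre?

t(19)→w(22) and r(17)→e(4) fit y≡9x+7 (mod 26); the inverse of 9 mod 26 is 3. Treating letters as 0–25, the rule is x ↦ 9x + 7 (mod 26).
Decoding efcre: e(4)→3·(4−7)≡17=r; f(5)→3·(5−7)≡20=u; c(2)→3·(2−7)≡11=l; r(17)→3·(17−7)≡4=e; e(4)→3·(4−7)≡17=r (all mod 26).

ruler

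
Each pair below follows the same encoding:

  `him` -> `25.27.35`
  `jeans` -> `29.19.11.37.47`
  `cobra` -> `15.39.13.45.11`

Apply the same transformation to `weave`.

h(#8)→25 and i(#9)→27: differences scale by 2, so n = 2·pos + 9. The formula is n = 2×(alphabet index, a=1) + 9.
Applying it to weave: w=23→55, e=5→19, a=1→11, v=22→53, e=5→19.

55.19.11.53.19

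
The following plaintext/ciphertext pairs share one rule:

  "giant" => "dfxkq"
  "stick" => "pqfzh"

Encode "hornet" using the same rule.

elokbq

Compare letters: g→d is +23, i→f is +23, a→x is +23 — a constant shift. Every letter moves 23 places later in the alphabet, wrapping around z→a.
Applying it to hornet: h+23=e, o+23=l, r+23=o, n+23=k, e+23=b, t+23=q.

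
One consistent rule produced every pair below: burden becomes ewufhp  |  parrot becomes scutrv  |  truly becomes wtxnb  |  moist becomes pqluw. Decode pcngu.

maker

Shifts by position in burden: pos 0: b→e (+3), pos 1: u→w (+2), pos 2: r→u (+3), pos 3: d→f (+2) — repeating every 2. A repeating key of period 2 is used — shifts +3, +2 over and over.
Decoding pcngu: p−3=m, c−2=a, n−3=k, g−2=e, u−3=r.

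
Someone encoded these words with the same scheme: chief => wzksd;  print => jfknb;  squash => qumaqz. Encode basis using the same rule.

laqkq

c(2)→w(22) and h(7)→z(25) fit y≡11x+0 (mod 26); the inverse of 11 mod 26 is 19. This is an affine cipher: with a=0,…,z=25, each position x becomes (11x+0) mod 26.
On basis: b(1)→11·1+0≡11=l; a(0)→11·0+0≡0=a; s(18)→11·18+0≡16=q; i(8)→11·8+0≡10=k; s(18)→11·18+0≡16=q (all mod 26).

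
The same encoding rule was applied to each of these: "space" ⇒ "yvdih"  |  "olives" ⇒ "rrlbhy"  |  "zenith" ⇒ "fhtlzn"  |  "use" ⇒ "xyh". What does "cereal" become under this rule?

Vowels shift forward by 3 and consonants shift forward by 6.
On cereal: c(cons)+6=i, e(vowel)+3=h, r(cons)+6=x, e(vowel)+3=h, a(vowel)+3=d, l(cons)+6=r.

ihxhdr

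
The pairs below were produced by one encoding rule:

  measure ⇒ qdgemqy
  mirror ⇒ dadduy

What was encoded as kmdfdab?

The output letters match the input read backwards, each shifted +12: measure reversed is erusaem. Read the word backwards and shift each letter +12.
Undoing it on kmdfdab: shift back: k−12=y, m−12=a, d−12=r, f−12=t, d−12=r, a−12=o, b−12=p → yartrop; then reverse → portray.

portray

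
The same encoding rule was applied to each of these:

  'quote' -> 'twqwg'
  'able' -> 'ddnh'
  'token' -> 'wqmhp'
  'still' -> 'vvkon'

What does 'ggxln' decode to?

Shifts by position in quote: pos 0: q→t (+3), pos 1: u→w (+2), pos 2: o→q (+2), pos 3: t→w (+3), pos 4: e→g (+2) — repeating every 3. The shifts repeat in a cycle of length 3: positions 0,1,… shift by +3, +2, +2, then the pattern repeats.
Undoing it on ggxln: g−3=d, g−2=e, x−2=v, l−3=i, n−2=l.

devil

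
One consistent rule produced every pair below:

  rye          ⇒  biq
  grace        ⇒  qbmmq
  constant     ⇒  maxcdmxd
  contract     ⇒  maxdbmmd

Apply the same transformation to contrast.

maxdbmcd

The shift depends on letter class: consonant r→b is +10, but vowel e→q is +12. Vowels shift forward by 12 and consonants shift forward by 10.
On contrast: c(cons)+10=m, o(vowel)+12=a, n(cons)+10=x, t(cons)+10=d, r(cons)+10=b, a(vowel)+12=m, s(cons)+10=c, t(cons)+10=d.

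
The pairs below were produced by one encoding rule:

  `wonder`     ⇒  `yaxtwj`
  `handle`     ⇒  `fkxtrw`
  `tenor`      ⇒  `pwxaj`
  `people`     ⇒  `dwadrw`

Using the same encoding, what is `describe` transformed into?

twmqjinw

Each letter's alphabet position (a=0..z=25) is mapped through 3·x+10 mod 26 — an affine cipher.
For describe: d(3)→3·3+10≡19=t; e(4)→3·4+10≡22=w; s(18)→3·18+10≡12=m; c(2)→3·2+10≡16=q; r(17)→3·17+10≡9=j; i(8)→3·8+10≡8=i; b(1)→3·1+10≡13=n; e(4)→3·4+10≡22=w (all mod 26).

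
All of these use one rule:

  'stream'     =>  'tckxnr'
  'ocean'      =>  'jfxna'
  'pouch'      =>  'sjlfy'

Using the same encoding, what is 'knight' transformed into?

zahpyc

s(18)→t(19) and t(19)→c(2) fit y≡9x+13 (mod 26); the inverse of 9 mod 26 is 3. Each letter's alphabet position (a=0..z=25) is mapped through 9·x+13 mod 26 — an affine cipher.
For knight: k(10)→9·10+13≡25=z; n(13)→9·13+13≡0=a; i(8)→9·8+13≡7=h; g(6)→9·6+13≡15=p; h(7)→9·7+13≡24=y; t(19)→9·19+13≡2=c (all mod 26).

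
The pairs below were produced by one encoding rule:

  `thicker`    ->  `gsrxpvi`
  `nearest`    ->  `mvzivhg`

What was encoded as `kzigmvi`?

Each pair mirrors across the alphabet (t↔g, h↔s, i↔r): positions sum to 25. Each letter is replaced by its mirror in the alphabet: a↔z, b↔y, c↔x, and so on (the Atbash cipher).
Undoing it on kzigmvi: k↔p, z↔a, i↔r, g↔t, m↔n, v↔e, i↔r.

partner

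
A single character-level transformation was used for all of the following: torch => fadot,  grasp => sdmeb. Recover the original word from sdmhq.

grave

Compare letters: t→f is +12, o→a is +12, r→d is +12 — a constant shift. Every letter moves 12 places later in the alphabet, wrapping around z→a.
Decoding sdmhq: s−12=g, d−12=r, m−12=a, h−12=v, q−12=e.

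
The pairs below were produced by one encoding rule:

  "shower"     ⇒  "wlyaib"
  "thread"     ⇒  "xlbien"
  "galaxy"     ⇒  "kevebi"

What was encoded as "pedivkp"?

The shifts repeat in a cycle of length 3: positions 0,1,… shift by +4, +4, +10, then the pattern repeats.
Undoing it on pedivkp: p−4=l, e−4=a, d−10=t, i−4=e, v−4=r, k−10=a, p−4=l.

lateral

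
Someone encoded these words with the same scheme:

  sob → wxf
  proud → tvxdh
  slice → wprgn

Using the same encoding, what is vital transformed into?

zrxjp

Vowels shift forward by 9 and consonants shift forward by 4.
Applying it to vital: v(cons)+4=z, i(vowel)+9=r, t(cons)+4=x, a(vowel)+9=j, l(cons)+4=p.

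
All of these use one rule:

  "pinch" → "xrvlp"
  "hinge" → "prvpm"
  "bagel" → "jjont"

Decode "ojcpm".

Shifts by position in pinch: pos 0: p→x (+8), pos 1: i→r (+9), pos 2: n→v (+8), pos 3: c→l (+9) — repeating every 2. It's a Vigenère-style cipher with numeric key [8,9]: position i shifts by key[i mod 2].
Undoing it on ojcpm: o−8=g, j−9=a, c−8=u, p−9=g, m−8=e.

gauge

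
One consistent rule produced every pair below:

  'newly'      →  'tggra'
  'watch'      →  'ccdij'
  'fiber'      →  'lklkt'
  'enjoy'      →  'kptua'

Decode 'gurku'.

ashes

Shifts by position in newly: pos 0: n→t (+6), pos 1: e→g (+2), pos 2: w→g (+10), pos 3: l→r (+6), pos 4: y→a (+2) — repeating every 3. It's a Vigenère-style cipher with numeric key [6,2,10]: position i shifts by key[i mod 3].
Undoing it on gurku: g−6=a, u−2=s, r−10=h, k−6=e, u−2=s.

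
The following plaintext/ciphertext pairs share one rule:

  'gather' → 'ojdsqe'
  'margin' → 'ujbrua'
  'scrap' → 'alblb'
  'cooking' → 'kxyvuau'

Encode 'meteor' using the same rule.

Each letter shifts forward by (position + 8), i.e. 8, 9, 10, … — the shift grows by one for each successive letter.
Applying it to meteor: m+8=u, e+9=n, t+10=d, e+11=p, o+12=a, r+13=e.

undpae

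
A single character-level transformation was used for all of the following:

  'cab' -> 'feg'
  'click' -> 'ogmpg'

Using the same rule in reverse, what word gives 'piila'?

wheel

The output letters match the input read backwards, each shifted +4: cab reversed is bac. The word is reversed, then every letter is shifted forward by 4.
Decoding piila: shift back: p−4=l, i−4=e, i−4=e, l−4=h, a−4=w → leehw; then reverse → wheel.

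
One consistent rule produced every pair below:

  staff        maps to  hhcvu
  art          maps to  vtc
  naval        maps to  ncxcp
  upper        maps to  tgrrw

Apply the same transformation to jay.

acl

The output letters match the input read backwards, each shifted +2: staff reversed is ffats. Two steps: reverse the string, then apply a Caesar shift of +2.
On jay: reverse → yaj; then shift: y+2=a, a+2=c, j+2=l.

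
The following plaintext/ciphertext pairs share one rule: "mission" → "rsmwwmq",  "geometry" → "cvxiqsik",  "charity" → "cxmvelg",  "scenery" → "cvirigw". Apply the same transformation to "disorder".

The output letters match the input read backwards, each shifted +4: mission reversed is noissim. Two steps: reverse the string, then apply a Caesar shift of +4.
On disorder: reverse → redrosid; then shift: r+4=v, e+4=i, d+4=h, r+4=v, o+4=s, s+4=w, i+4=m, d+4=h.

vihvswmh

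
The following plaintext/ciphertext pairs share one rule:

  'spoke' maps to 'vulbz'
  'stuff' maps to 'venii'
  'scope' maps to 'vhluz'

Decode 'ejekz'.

title

s(18)→v(21) and p(15)→u(20) fit y≡9x+15 (mod 26); the inverse of 9 mod 26 is 3. Each letter's alphabet position (a=0..z=25) is mapped through 9·x+15 mod 26 — an affine cipher.
Reversing it on ejekz: e(4)→3·(4−15)≡19=t; j(9)→3·(9−15)≡8=i; e(4)→3·(4−15)≡19=t; k(10)→3·(10−15)≡11=l; z(25)→3·(25−15)≡4=e (all mod 26).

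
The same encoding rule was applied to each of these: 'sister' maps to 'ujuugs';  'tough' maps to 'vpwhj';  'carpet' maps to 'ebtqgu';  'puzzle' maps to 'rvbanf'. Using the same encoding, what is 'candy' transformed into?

Shifts by position in sister: pos 0: s→u (+2), pos 1: i→j (+1), pos 2: s→u (+2), pos 3: t→u (+1) — repeating every 2. A repeating key of period 2 is used — shifts +2, +1 over and over.
Applying it to candy: c+2=e, a+1=b, n+2=p, d+1=e, y+2=a.

ebpea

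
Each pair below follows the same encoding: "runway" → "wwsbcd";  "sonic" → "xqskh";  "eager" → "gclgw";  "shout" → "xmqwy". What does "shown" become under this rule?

xmqbs

Vowels shift forward by 2 and consonants shift forward by 5.
Applying it to shown: s(cons)+5=x, h(cons)+5=m, o(vowel)+2=q, w(cons)+5=b, n(cons)+5=s.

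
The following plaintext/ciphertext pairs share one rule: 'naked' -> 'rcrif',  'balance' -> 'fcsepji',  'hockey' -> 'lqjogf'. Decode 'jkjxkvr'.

Shifts by position in naked: pos 0: n→r (+4), pos 1: a→c (+2), pos 2: k→r (+7), pos 3: e→i (+4), pos 4: d→f (+2) — repeating every 3. A repeating key of period 3 is used — shifts +4, +2, +7 over and over.
Reversing it on jkjxkvr: j−4=f, k−2=i, j−7=c, x−4=t, k−2=i, v−7=o, r−4=n.

fiction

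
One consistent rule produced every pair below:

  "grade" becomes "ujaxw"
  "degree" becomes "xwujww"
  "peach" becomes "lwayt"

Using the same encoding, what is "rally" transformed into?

g(6)→u(20) and r(17)→j(9) fit y≡25x+0 (mod 26); the inverse of 25 mod 26 is 25. Treating letters as 0–25, the rule is x ↦ 25x + 0 (mod 26).
For rally: r(17)→25·17+0≡9=j; a(0)→25·0+0≡0=a; l(11)→25·11+0≡15=p; l(11)→25·11+0≡15=p; y(24)→25·24+0≡2=c (all mod 26).

jappc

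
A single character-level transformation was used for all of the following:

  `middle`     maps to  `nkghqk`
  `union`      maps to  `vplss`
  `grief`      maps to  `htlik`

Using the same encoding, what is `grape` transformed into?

htdtj

Letter i (0-indexed) is shifted by i+1, so successive shifts are 1, 2, 3, ….
Applying it to grape: g+1=h, r+2=t, a+3=d, p+4=t, e+5=j.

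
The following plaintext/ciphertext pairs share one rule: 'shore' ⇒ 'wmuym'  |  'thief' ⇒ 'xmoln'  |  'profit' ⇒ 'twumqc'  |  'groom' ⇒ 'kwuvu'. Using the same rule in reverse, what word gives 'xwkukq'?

trench

In shore: s→w is +4, h→m is +5, o→u is +6, r→y is +7 — the shift increases by 1 each position. Each letter shifts forward by (position + 4), i.e. 4, 5, 6, … — the shift grows by one for each successive letter.
Reversing it on xwkukq: x−4=t, w−5=r, k−6=e, u−7=n, k−8=c, q−9=h.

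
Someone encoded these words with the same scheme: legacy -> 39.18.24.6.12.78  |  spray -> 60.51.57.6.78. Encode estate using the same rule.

l(#12)→39 and e(#5)→18: differences scale by 3, so n = 3·pos + 3. The formula is n = 3×(alphabet index, a=1) + 3.
Applying it to estate: e=5→18, s=19→60, t=20→63, a=1→6, t=20→63, e=5→18.

18.60.63.6.63.18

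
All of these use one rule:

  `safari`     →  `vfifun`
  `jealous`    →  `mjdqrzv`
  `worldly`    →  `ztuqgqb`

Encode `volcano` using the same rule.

Shifts by position in safari: pos 0: s→v (+3), pos 1: a→f (+5), pos 2: f→i (+3), pos 3: a→f (+5) — repeating every 2. The shifts repeat in a cycle of length 2: positions 0,1,… shift by +3, +5, then the pattern repeats.
For volcano: v+3=y, o+5=t, l+3=o, c+5=h, a+3=d, n+5=s, o+3=r.

ytohdsr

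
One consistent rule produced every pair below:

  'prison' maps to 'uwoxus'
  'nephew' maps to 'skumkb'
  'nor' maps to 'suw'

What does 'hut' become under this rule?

may

Vowels shift forward by 6 and consonants shift forward by 5.
Applying it to hut: h(cons)+5=m, u(vowel)+6=a, t(cons)+5=y.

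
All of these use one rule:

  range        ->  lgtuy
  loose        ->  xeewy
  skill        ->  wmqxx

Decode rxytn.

blend

This is an affine cipher: with a=0,…,z=25, each position x becomes (11x+6) mod 26.
Undoing it on rxytn: r(17)→19·(17−6)≡1=b; x(23)→19·(23−6)≡11=l; y(24)→19·(24−6)≡4=e; t(19)→19·(19−6)≡13=n; n(13)→19·(13−6)≡3=d (all mod 26).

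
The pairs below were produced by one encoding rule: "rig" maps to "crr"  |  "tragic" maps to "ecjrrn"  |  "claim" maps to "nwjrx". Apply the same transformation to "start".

dejce

Two shifts are in play — +9 for a/e/i/o/u, +11 for every other letter.
Applying it to start: s(cons)+11=d, t(cons)+11=e, a(vowel)+9=j, r(cons)+11=c, t(cons)+11=e.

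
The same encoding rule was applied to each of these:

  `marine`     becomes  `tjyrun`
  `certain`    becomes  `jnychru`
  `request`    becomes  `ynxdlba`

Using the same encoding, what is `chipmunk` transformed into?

Shifts by position in marine: pos 0: m→t (+7), pos 1: a→j (+9), pos 2: r→y (+7), pos 3: i→r (+9) — repeating every 2. The shifts repeat in a cycle of length 2: positions 0,1,… shift by +7, +9, then the pattern repeats.
Applying it to chipmunk: c+7=j, h+9=q, i+7=p, p+9=y, m+7=t, u+9=d, n+7=u, k+9=t.

jqpytdut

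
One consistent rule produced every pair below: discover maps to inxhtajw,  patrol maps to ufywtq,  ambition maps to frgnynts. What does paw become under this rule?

Compare letters: d→i is +5, i→n is +5, s→x is +5 — a constant shift. It's a constant shift of +5 (ROT5).
Applying it to paw: p+5=u, a+5=f, w+5=b.

ufb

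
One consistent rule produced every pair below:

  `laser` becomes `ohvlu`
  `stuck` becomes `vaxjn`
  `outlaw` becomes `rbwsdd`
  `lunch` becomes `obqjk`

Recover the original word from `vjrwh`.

Shifts by position in laser: pos 0: l→o (+3), pos 1: a→h (+7), pos 2: s→v (+3), pos 3: e→l (+7) — repeating every 2. It's a Vigenère-style cipher with numeric key [3,7]: position i shifts by key[i mod 2].
Undoing it on vjrwh: v−3=s, j−7=c, r−3=o, w−7=p, h−3=e.

scope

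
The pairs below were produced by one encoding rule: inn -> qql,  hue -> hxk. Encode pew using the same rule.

Two steps: reverse the string, then apply a Caesar shift of +3.
On pew: reverse → wep; then shift: w+3=z, e+3=h, p+3=s.

zhs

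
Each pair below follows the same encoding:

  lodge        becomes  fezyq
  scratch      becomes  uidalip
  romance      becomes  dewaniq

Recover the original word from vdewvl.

prompt

l(11)→f(5) and o(14)→e(4) fit y≡17x+0 (mod 26); the inverse of 17 mod 26 is 23. Each letter's alphabet position (a=0..z=25) is mapped through 17·x+0 mod 26 — an affine cipher.
Reversing it on vdewvl: v(21)→23·(21−0)≡15=p; d(3)→23·(3−0)≡17=r; e(4)→23·(4−0)≡14=o; w(22)→23·(22−0)≡12=m; v(21)→23·(21−0)≡15=p; l(11)→23·(11−0)≡19=t (all mod 26).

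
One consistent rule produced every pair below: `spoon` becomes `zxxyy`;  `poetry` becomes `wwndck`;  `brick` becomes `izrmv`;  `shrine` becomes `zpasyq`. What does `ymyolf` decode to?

repeat

In spoon: s→z is +7, p→x is +8, o→x is +9, o→y is +10 — the shift increases by 1 each position. The shift increases by 1 at each position, starting from +7: 7, 8, 9, ….
Reversing it on ymyolf: y−7=r, m−8=e, y−9=p, o−10=e, l−11=a, f−12=t.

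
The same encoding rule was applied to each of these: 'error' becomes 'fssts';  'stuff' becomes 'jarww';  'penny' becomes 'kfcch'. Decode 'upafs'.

later

Each letter's alphabet position (a=0..z=25) is mapped through 17·x+15 mod 26 — an affine cipher.
Reversing it on upafs: u(20)→23·(20−15)≡11=l; p(15)→23·(15−15)≡0=a; a(0)→23·(0−15)≡19=t; f(5)→23·(5−15)≡4=e; s(18)→23·(18−15)≡17=r (all mod 26).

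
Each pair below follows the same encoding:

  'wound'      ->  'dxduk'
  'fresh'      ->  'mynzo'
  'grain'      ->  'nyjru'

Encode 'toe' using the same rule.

axn

The shift depends on letter class: consonant w→d is +7, but vowel o→x is +9. Two shifts are in play — +9 for a/e/i/o/u, +7 for every other letter.
For toe: t(cons)+7=a, o(vowel)+9=x, e(vowel)+9=n.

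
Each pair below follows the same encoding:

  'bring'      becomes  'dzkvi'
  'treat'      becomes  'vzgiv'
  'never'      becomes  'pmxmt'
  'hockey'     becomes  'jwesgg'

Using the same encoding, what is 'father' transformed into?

hivpgz

Shifts by position in bring: pos 0: b→d (+2), pos 1: r→z (+8), pos 2: i→k (+2), pos 3: n→v (+8) — repeating every 2. The shifts repeat in a cycle of length 2: positions 0,1,… shift by +2, +8, then the pattern repeats.
For father: f+2=h, a+8=i, t+2=v, h+8=p, e+2=g, r+8=z.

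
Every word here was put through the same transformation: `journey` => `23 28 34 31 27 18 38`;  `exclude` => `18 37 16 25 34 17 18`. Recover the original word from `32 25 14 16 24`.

slack

j is letter #10 and maps to 23: an offset of 13. Each letter is replaced by its alphabet position (a=1..z=26) + 13.
Decoding 32 25 14 16 24: 32→(32−13)÷1=19=s, 25→(25−13)÷1=12=l, 14→(14−13)÷1=1=a, 16→(16−13)÷1=3=c, 24→(24−13)÷1=11=k.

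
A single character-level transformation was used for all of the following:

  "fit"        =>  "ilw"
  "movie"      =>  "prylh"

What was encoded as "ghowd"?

Compare letters: f→i is +3, i→l is +3, t→w is +3 — a constant shift. Every letter moves 3 places later in the alphabet, wrapping around z→a.
Decoding ghowd: g−3=d, h−3=e, o−3=l, w−3=t, d−3=a.

delta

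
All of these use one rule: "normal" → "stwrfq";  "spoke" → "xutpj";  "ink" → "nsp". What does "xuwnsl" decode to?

spring

Each letter is shifted forward by 5 in the alphabet (a Caesar shift of +5).
Reversing it on xuwnsl: x−5=s, u−5=p, w−5=r, n−5=i, s−5=n, l−5=g.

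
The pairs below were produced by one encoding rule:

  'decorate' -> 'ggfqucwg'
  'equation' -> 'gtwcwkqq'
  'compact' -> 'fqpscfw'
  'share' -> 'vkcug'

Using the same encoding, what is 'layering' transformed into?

The shift depends on letter class: consonant d→g is +3, but vowel e→g is +2. The rule splits by letter class: vowels +2, consonants +3.
For layering: l(cons)+3=o, a(vowel)+2=c, y(cons)+3=b, e(vowel)+2=g, r(cons)+3=u, i(vowel)+2=k, n(cons)+3=q, g(cons)+3=j.

ocbgukqj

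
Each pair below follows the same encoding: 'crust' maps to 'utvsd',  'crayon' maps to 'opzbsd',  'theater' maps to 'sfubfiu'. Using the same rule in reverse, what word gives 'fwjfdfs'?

The output letters match the input read backwards, each shifted +1: crust reversed is tsurc. Read the word backwards and shift each letter +1.
Reversing it on fwjfdfs: shift back: f−1=e, w−1=v, j−1=i, f−1=e, d−1=c, f−1=e, s−1=r → eviecer; then reverse → receive.

receive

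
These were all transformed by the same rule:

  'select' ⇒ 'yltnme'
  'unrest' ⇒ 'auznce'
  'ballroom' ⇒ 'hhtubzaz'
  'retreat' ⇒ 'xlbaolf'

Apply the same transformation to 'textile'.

zlfcswq

Letter i (0-indexed) is shifted by i+6, so successive shifts are 6, 7, 8, ….
On textile: t+6=z, e+7=l, x+8=f, t+9=c, i+10=s, l+11=w, e+12=q.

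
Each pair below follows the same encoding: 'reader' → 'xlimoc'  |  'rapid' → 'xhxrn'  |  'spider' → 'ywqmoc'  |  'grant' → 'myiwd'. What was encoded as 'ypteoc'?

Letter i (0-indexed) is shifted by i+6, so successive shifts are 6, 7, 8, ….
Reversing it on ypteoc: y−6=s, p−7=i, t−8=l, e−9=v, o−10=e, c−11=r.

silver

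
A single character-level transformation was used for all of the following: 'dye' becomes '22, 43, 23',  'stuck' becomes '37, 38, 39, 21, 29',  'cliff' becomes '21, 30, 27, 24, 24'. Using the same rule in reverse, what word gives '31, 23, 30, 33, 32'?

d is letter #4 and maps to 22: an offset of 18. Letters become their 1-based position plus 18 (so a→19, b→20, …).
Decoding 31, 23, 30, 33, 32: 31→(31−18)÷1=13=m, 23→(23−18)÷1=5=e, 30→(30−18)÷1=12=l, 33→(33−18)÷1=15=o, 32→(32−18)÷1=14=n.

melon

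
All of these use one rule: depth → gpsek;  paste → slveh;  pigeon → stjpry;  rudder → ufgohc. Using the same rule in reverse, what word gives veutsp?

stripe

Shifts by position in depth: pos 0: d→g (+3), pos 1: e→p (+11), pos 2: p→s (+3), pos 3: t→e (+11) — repeating every 2. The shifts repeat in a cycle of length 2: positions 0,1,… shift by +3, +11, then the pattern repeats.
Undoing it on veutsp: v−3=s, e−11=t, u−3=r, t−11=i, s−3=p, p−11=e.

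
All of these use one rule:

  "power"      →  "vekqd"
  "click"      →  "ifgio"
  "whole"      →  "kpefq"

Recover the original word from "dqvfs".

p(15)→v(21) and o(14)→e(4) fit y≡17x+0 (mod 26); the inverse of 17 mod 26 is 23. Treating letters as 0–25, the rule is x ↦ 17x + 0 (mod 26).
Undoing it on dqvfs: d(3)→23·(3−0)≡17=r; q(16)→23·(16−0)≡4=e; v(21)→23·(21−0)≡15=p; f(5)→23·(5−0)≡11=l; s(18)→23·(18−0)≡24=y (all mod 26).

reply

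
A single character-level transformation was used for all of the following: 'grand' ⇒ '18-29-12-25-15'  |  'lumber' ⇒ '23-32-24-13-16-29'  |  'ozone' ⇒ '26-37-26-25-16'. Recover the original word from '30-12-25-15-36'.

Letters become their 1-based position plus 11 (so a→12, b→13, …).
Decoding 30-12-25-15-36: 30→(30−11)÷1=19=s, 12→(12−11)÷1=1=a, 25→(25−11)÷1=14=n, 15→(15−11)÷1=4=d, 36→(36−11)÷1=25=y.

sandy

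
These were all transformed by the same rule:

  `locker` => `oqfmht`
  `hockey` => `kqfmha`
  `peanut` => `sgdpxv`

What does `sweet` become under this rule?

It's a Vigenère-style cipher with numeric key [3,2]: position i shifts by key[i mod 2].
On sweet: s+3=v, w+2=y, e+3=h, e+2=g, t+3=w.

vyhgw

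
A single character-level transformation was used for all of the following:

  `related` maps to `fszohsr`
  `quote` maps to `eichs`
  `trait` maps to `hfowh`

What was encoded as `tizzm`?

Each letter is shifted forward by 14 in the alphabet (a Caesar shift of +14).
Undoing it on tizzm: t−14=f, i−14=u, z−14=l, z−14=l, m−14=y.

fully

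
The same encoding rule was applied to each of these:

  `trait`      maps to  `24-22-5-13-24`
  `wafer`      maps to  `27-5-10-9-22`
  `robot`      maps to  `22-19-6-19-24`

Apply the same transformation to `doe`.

t is letter #20 and maps to 24: an offset of 4. Each letter is replaced by its alphabet position (a=1..z=26) + 4.
For doe: d=4→8, o=15→19, e=5→9.

8-19-9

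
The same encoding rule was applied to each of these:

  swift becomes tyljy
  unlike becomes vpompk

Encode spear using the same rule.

trhew

In swift: s→t is +1, w→y is +2, i→l is +3, f→j is +4 — the shift increases by 1 each position. Each letter shifts forward by (position + 1), i.e. 1, 2, 3, … — the shift grows by one for each successive letter.
On spear: s+1=t, p+2=r, e+3=h, a+4=e, r+5=w.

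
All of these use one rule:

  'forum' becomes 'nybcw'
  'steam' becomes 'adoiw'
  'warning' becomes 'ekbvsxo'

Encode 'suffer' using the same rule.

aepnob

It's a Vigenère-style cipher with numeric key [8,10,10]: position i shifts by key[i mod 3].
For suffer: s+8=a, u+10=e, f+10=p, f+8=n, e+10=o, r+10=b.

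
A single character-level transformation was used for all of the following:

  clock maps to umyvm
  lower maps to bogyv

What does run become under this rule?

xeb

The output letters match the input read backwards, each shifted +10: clock reversed is kcolc. Read the word backwards and shift each letter +10.
On run: reverse → nur; then shift: n+10=x, u+10=e, r+10=b.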